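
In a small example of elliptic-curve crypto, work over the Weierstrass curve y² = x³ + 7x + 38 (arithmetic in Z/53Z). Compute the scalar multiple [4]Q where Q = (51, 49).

Double-and-add on 4 = (100)₂. Start with Q = (51, 49) for the leading 1-bit.
double: tangent at (51, 49): λ = (3·51² + 7)/(2·49) ≡ 19/45. 45⁻¹ ≡ 33 (mod 53), so λ ≡ 19·33 ≡ 44.
  x = λ² - 51 - 51 = 1936 - 102 ≡ 32; y = λ·(51 - 32) - 49 ≡ 45. → (32, 45)
double: tangent at (32, 45): λ = (3·32² + 7)/(2·45) ≡ 5/37. 37⁻¹ ≡ 43 (mod 53) since 37·43 = 1591 ≡ 1, so λ ≡ 5·43 ≡ 3.
  x = λ² - 32 - 32 = 9 - 64 ≡ 51; y = λ·(32 - 51) - 45 ≡ 4. → (51, 4)

(51, 4)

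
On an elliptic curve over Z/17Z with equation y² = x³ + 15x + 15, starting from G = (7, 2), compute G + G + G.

Repeated addition: build up to 3G.
2G: tangent at (7, 2): λ = (3·7² + 15)/(2·2) ≡ 9/4. 4⁻¹ ≡ 13 (mod 17), so λ ≡ 9·13 ≡ 15.
  x = λ² - 7 - 7 = 225 - 14 ≡ 7; y = λ·(7 - 7) - 2 ≡ 15. → (7, 15)
3G: (7, 15) + (7, 2): same x and y₁ ≡ -y₂, so the sum is ∞.

O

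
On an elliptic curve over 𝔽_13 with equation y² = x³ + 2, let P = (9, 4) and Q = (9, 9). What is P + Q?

The two points share x = 9 and their y-coordinates satisfy 4 + 9 ≡ 0 (mod 13), so they are inverses. Their sum is O.

O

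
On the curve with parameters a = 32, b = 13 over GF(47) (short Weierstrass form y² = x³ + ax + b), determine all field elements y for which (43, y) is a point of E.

x³ + 32x + 13 = 80896 ≡ 9 (mod 47).
Square roots of 9 mod 47: 3 and 44 (since 3² = 9 ≡ 9).

3, 44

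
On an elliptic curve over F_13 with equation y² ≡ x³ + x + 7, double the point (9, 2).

(11, 6)

tangent at (9, 2): λ = (3·9² + 1)/(2·2) ≡ 10/4. 4⁻¹ ≡ 10 (mod 13) since 4·10 = 40 ≡ 1, so λ ≡ 10·10 ≡ 9.
  x = λ² - 9 - 9 = 81 - 18 ≡ 11; y = λ·(9 - 11) - 2 ≡ 6. → (11, 6)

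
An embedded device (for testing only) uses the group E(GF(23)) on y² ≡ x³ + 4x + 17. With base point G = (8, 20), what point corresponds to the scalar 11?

Double-and-add on 11 = (1011)₂. Start with G = (8, 20) for the leading 1-bit.
double: tangent at (8, 20): λ = (3·8² + 4)/(2·20) ≡ 12/17. 17⁻¹ ≡ 19 (mod 23), so λ ≡ 12·19 ≡ 21.
  x = λ² - 8 - 8 = 441 - 16 ≡ 11; y = λ·(8 - 11) - 20 ≡ 9. → (11, 9)
double: tangent at (11, 9): λ = (3·11² + 4)/(2·9) ≡ 22/18. 18⁻¹ ≡ 9 (mod 23), so λ ≡ 22·9 ≡ 14.
  x = λ² - 11 - 11 = 196 - 22 ≡ 13; y = λ·(11 - 13) - 9 ≡ 9. → (13, 9)
add G: (13, 9) + (8, 20). λ = (20 - 9)/(8 - 13) ≡ 11/18 mod 23. 18⁻¹ ≡ 9 (mod 23), so λ ≡ 7.
  x = λ² - 13 - 8 = 49 - 21 ≡ 5; y = λ·(13 - 5) - 9 ≡ 1. → (5, 1)
double: tangent at (5, 1): λ = (3·5² + 4)/(2·1) ≡ 10/2. 2⁻¹ ≡ 12 (mod 23), so λ ≡ 10·12 ≡ 5.
  x = λ² - 5 - 5 = 25 - 10 ≡ 15; y = λ·(5 - 15) - 1 ≡ 18. → (15, 18)
add G: (15, 18) + (8, 20). λ = (20 - 18)/(8 - 15) ≡ 2/16 mod 23. 16⁻¹ ≡ 13 (mod 23) since 16·13 = 208 ≡ 1, so λ ≡ 3.
  x = λ² - 15 - 8 = 9 - 23 ≡ 9; y = λ·(15 - 9) - 18 ≡ 0. → (9, 0)

(9, 0)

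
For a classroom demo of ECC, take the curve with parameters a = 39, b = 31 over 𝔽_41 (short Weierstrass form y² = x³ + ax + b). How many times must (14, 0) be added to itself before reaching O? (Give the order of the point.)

2P: (14, 0) + (14, 0): same x and y₁ ≡ -y₂, so the sum is O.
2P = O, so the order is 2.

2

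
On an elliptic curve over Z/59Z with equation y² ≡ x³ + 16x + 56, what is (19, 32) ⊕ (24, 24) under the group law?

(28, 6)

(19, 32) + (24, 24). λ = (24 - 32)/(24 - 19) ≡ 51/5 mod 59. 5⁻¹ ≡ 12 (mod 59) since 5·12 = 60 ≡ 1, so λ ≡ 22.
  x = λ² - 19 - 24 = 484 - 43 ≡ 28; y = λ·(19 - 28) - 32 ≡ 6. → (28, 6)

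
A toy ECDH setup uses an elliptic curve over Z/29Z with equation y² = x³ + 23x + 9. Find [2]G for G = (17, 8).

tangent at (17, 8): λ = (3·17² + 23)/(2·8) ≡ 20/16. 16⁻¹ ≡ 20 (mod 29), so λ ≡ 20·20 ≡ 23.
  x = λ² - 17 - 17 = 529 - 34 ≡ 2; y = λ·(17 - 2) - 8 ≡ 18. → (2, 18)

(2, 18)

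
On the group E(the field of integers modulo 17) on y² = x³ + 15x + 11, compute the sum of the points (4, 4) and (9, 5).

(2, 10)

(4, 4) + (9, 5). λ = (5 - 4)/(9 - 4) ≡ 1/5 mod 17. 5⁻¹ ≡ 7 (mod 17), so λ ≡ 7.
  x = λ² - 4 - 9 = 49 - 13 ≡ 2; y = λ·(4 - 2) - 4 ≡ 10. → (2, 10)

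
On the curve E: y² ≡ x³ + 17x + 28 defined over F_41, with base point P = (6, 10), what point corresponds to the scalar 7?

Repeated addition: build up to 7P.
2P: tangent at (6, 10): λ = (3·6² + 17)/(2·10) ≡ 2/20. 20⁻¹ ≡ 39 (mod 41), so λ ≡ 2·39 ≡ 37.
  x = λ² - 6 - 6 = 1369 - 12 ≡ 4; y = λ·(6 - 4) - 10 ≡ 23. → (4, 23)
3P: (4, 23) + (6, 10). λ = (10 - 23)/(6 - 4) ≡ 28/2 mod 41. 2⁻¹ ≡ 21 (mod 41), so λ ≡ 14.
  x = λ² - 4 - 6 = 196 - 10 ≡ 22; y = λ·(4 - 22) - 23 ≡ 12. → (22, 12)
4P: (22, 12) + (6, 10). λ = (10 - 12)/(6 - 22) ≡ 39/25 mod 41. 25⁻¹ ≡ 23 (mod 41), so λ ≡ 36.
  x = λ² - 22 - 6 = 1296 - 28 ≡ 38; y = λ·(22 - 38) - 12 ≡ 27. → (38, 27)
5P: (38, 27) + (6, 10). λ = (10 - 27)/(6 - 38) ≡ 24/9 mod 41. 9⁻¹ ≡ 32 (mod 41), so λ ≡ 30.
  x = λ² - 38 - 6 = 900 - 44 ≡ 36; y = λ·(38 - 36) - 27 ≡ 33. → (36, 33)
6P: (36, 33) + (6, 10). λ = (10 - 33)/(6 - 36) ≡ 18/11 mod 41. 11⁻¹ ≡ 15 (mod 41), so λ ≡ 24.
  x = λ² - 36 - 6 = 576 - 42 ≡ 1; y = λ·(36 - 1) - 33 ≡ 28. → (1, 28)
7P: (1, 28) + (6, 10). λ = (10 - 28)/(6 - 1) ≡ 23/5 mod 41. 5⁻¹ ≡ 33 (mod 41) since 5·33 = 165 ≡ 1, so λ ≡ 21.
  x = λ² - 1 - 6 = 441 - 7 ≡ 24; y = λ·(1 - 24) - 28 ≡ 22. → (24, 22)

(24, 22)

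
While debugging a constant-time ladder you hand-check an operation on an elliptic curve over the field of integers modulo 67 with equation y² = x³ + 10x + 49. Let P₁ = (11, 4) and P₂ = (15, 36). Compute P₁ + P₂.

(11, 4) + (15, 36). λ = (36 - 4)/(15 - 11) ≡ 32/4 mod 67. 4⁻¹ ≡ 17 (mod 67) since 4·17 = 68 ≡ 1, so λ ≡ 8.
  x = λ² - 11 - 15 = 64 - 26 ≡ 38; y = λ·(11 - 38) - 4 ≡ 48. → (38, 48)

(38, 48)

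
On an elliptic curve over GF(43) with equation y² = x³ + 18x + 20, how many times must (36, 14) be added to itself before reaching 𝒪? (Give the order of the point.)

2P: tangent at (36, 14): λ = (3·36² + 18)/(2·14) ≡ 36/28. 28⁻¹ ≡ 20 (mod 43), so λ ≡ 36·20 ≡ 32.
  x = λ² - 36 - 36 = 1024 - 72 ≡ 6; y = λ·(36 - 6) - 14 ≡ 0. → (6, 0)
3P: (6, 0) + (36, 14). λ = (14 - 0)/(36 - 6) ≡ 14/30 mod 43. 30⁻¹ ≡ 33 (mod 43) since 30·33 = 990 ≡ 1, so λ ≡ 32.
  x = λ² - 6 - 36 = 1024 - 42 ≡ 36; y = λ·(6 - 36) - 0 ≡ 29. → (36, 29)
4P: (36, 29) + (36, 14): same x and y₁ ≡ -y₂, so the sum is 𝒪.
4P = 𝒪, so the order is 4.

4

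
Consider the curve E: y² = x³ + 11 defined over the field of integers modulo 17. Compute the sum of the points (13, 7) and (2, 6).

(11, 4)

(13, 7) + (2, 6). λ = (6 - 7)/(2 - 13) ≡ 16/6 mod 17. 6⁻¹ ≡ 3 (mod 17) since 6·3 = 18 ≡ 1, so λ ≡ 14.
  x = λ² - 13 - 2 = 196 - 15 ≡ 11; y = λ·(13 - 11) - 7 ≡ 4. → (11, 4)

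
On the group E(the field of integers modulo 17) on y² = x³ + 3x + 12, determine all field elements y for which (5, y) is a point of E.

x³ + 3x + 12 = 152 ≡ 16 (mod 17).
Square roots of 16 mod 17: 4 and 13 (since 4² = 16 ≡ 16).

4, 13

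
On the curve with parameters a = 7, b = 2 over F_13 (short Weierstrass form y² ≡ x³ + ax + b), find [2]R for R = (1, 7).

tangent at (1, 7): λ = (3·1² + 7)/(2·7) ≡ 10/1. 1⁻¹ ≡ 1 (mod 13), so λ ≡ 10·1 ≡ 10.
  x = λ² - 1 - 1 = 100 - 2 ≡ 7; y = λ·(1 - 7) - 7 ≡ 11. → (7, 11)

(7, 11)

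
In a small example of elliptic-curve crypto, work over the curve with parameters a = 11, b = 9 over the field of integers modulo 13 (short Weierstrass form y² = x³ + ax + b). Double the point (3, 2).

tangent at (3, 2): λ = (3·3² + 11)/(2·2) ≡ 12/4. 4⁻¹ ≡ 10 (mod 13) since 4·10 = 40 ≡ 1, so λ ≡ 12·10 ≡ 3.
  x = λ² - 3 - 3 = 9 - 6 ≡ 3; y = λ·(3 - 3) - 2 ≡ 11. → (3, 11)

(3, 11)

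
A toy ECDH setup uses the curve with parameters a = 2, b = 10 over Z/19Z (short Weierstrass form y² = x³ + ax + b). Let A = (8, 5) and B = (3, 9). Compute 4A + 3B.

First 4A:
Double-and-add on 4 = (100)₂. Start with A = (8, 5) for the leading 1-bit.
double: tangent at (8, 5): λ = (3·8² + 2)/(2·5) ≡ 4/10. 10⁻¹ ≡ 2 (mod 19), so λ ≡ 4·2 ≡ 8.
  x = λ² - 8 - 8 = 64 - 16 ≡ 10; y = λ·(8 - 10) - 5 ≡ 17. → (10, 17)
double: tangent at (10, 17): λ = (3·10² + 2)/(2·17) ≡ 17/15. 15⁻¹ ≡ 14 (mod 19) since 15·14 = 210 ≡ 1, so λ ≡ 17·14 ≡ 10.
  x = λ² - 10 - 10 = 100 - 20 ≡ 4; y = λ·(10 - 4) - 17 ≡ 5. → (4, 5)
4A = (4, 5).
Next 3B:
Repeated addition: build up to 3B.
2B: tangent at (3, 9): λ = (3·3² + 2)/(2·9) ≡ 10/18. 18⁻¹ ≡ 18 (mod 19), so λ ≡ 10·18 ≡ 9.
  x = λ² - 3 - 3 = 81 - 6 ≡ 18; y = λ·(3 - 18) - 9 ≡ 8. → (18, 8)
3B: (18, 8) + (3, 9). λ = (9 - 8)/(3 - 18) ≡ 1/4 mod 19. 4⁻¹ ≡ 5 (mod 19) since 4·5 = 20 ≡ 1, so λ ≡ 5.
  x = λ² - 18 - 3 = 25 - 21 ≡ 4; y = λ·(18 - 4) - 8 ≡ 5. → (4, 5)
3B = (4, 5).
Finally 4A + 3B:
tangent at (4, 5): λ = (3·4² + 2)/(2·5) ≡ 12/10. 10⁻¹ ≡ 2 (mod 19) since 10·2 = 20 ≡ 1, so λ ≡ 12·2 ≡ 5.
  x = λ² - 4 - 4 = 25 - 8 ≡ 17; y = λ·(4 - 17) - 5 ≡ 6. → (17, 6)

(17, 6)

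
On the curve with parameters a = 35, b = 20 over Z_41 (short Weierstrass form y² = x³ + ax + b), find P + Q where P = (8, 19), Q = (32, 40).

(8, 19) + (32, 40). λ = (40 - 19)/(32 - 8) ≡ 21/24 mod 41. 24⁻¹ ≡ 12 (mod 41), so λ ≡ 6.
  x = λ² - 8 - 32 = 36 - 40 ≡ 37; y = λ·(8 - 37) - 19 ≡ 12. → (37, 12)

(37, 12)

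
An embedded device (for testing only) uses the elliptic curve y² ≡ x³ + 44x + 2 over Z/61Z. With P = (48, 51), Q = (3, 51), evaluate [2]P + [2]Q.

(5, 15)

First 2P:
Repeated addition: build up to 2P.
2P: tangent at (48, 51): λ = (3·48² + 44)/(2·51) ≡ 2/41. 41⁻¹ ≡ 3 (mod 61), so λ ≡ 2·3 ≡ 6.
  x = λ² - 48 - 48 = 36 - 96 ≡ 1; y = λ·(48 - 1) - 51 ≡ 48. → (1, 48)
2P = (1, 48).
Next 2Q:
Repeated addition: build up to 2Q.
2Q: tangent at (3, 51): λ = (3·3² + 44)/(2·51) ≡ 10/41. 41⁻¹ ≡ 3 (mod 61) since 41·3 = 123 ≡ 1, so λ ≡ 10·3 ≡ 30.
  x = λ² - 3 - 3 = 900 - 6 ≡ 40; y = λ·(3 - 40) - 51 ≡ 59. → (40, 59)
2Q = (40, 59).
Finally 2P + 2Q:
(1, 48) + (40, 59). λ = (59 - 48)/(40 - 1) ≡ 11/39 mod 61. 39⁻¹ ≡ 36 (mod 61), so λ ≡ 30.
  x = λ² - 1 - 40 = 900 - 41 ≡ 5; y = λ·(1 - 5) - 48 ≡ 15. → (5, 15)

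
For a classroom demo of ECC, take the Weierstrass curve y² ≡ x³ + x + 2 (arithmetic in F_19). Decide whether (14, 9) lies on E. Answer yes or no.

yes

y² = 9² ≡ 5; x³ + 1x + 2 = 2760 ≡ 5 (mod 19). 5 = 5.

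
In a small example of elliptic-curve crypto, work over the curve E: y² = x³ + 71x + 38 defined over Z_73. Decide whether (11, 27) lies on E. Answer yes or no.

no

y² = 27² ≡ 72; x³ + 71x + 38 = 2150 ≡ 33 (mod 73). 72 ≠ 33.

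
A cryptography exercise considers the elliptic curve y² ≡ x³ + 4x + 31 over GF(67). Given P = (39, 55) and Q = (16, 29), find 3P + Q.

First 3P:
Repeated addition: build up to 3P.
2P: tangent at (39, 55): λ = (3·39² + 4)/(2·55) ≡ 11/43. 43⁻¹ ≡ 53 (mod 67) since 43·53 = 2279 ≡ 1, so λ ≡ 11·53 ≡ 47.
  x = λ² - 39 - 39 = 2209 - 78 ≡ 54; y = λ·(39 - 54) - 55 ≡ 44. → (54, 44)
3P: (54, 44) + (39, 55). λ = (55 - 44)/(39 - 54) ≡ 11/52 mod 67. 52⁻¹ ≡ 58 (mod 67) since 52·58 = 3016 ≡ 1, so λ ≡ 35.
  x = λ² - 54 - 39 = 1225 - 93 ≡ 60; y = λ·(54 - 60) - 44 ≡ 14. → (60, 14)
3P = (60, 14).
Finally 3P + Q:
(60, 14) + (16, 29). λ = (29 - 14)/(16 - 60) ≡ 15/23 mod 67. 23⁻¹ ≡ 35 (mod 67), so λ ≡ 56.
  x = λ² - 60 - 16 = 3136 - 76 ≡ 45; y = λ·(60 - 45) - 14 ≡ 22. → (45, 22)

(45, 22)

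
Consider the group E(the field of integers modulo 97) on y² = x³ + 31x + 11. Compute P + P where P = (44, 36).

tangent at (44, 36): λ = (3·44² + 31)/(2·36) ≡ 19/72. 72⁻¹ ≡ 31 (mod 97), so λ ≡ 19·31 ≡ 7.
  x = λ² - 44 - 44 = 49 - 88 ≡ 58; y = λ·(44 - 58) - 36 ≡ 60. → (58, 60)

(58, 60)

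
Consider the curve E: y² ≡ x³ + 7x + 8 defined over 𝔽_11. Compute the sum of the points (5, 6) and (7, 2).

(5, 6) + (7, 2). λ = (2 - 6)/(7 - 5) ≡ 7/2 mod 11. 2⁻¹ ≡ 6 (mod 11), so λ ≡ 9.
  x = λ² - 5 - 7 = 81 - 12 ≡ 3; y = λ·(5 - 3) - 6 ≡ 1. → (3, 1)

(3, 1)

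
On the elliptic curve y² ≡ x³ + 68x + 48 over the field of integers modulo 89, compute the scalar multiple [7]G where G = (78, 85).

Double-and-add on 7 = (111)₂. Start with G = (78, 85) for the leading 1-bit.
double: tangent at (78, 85): λ = (3·78² + 68)/(2·85) ≡ 75/81. 81⁻¹ ≡ 11 (mod 89), so λ ≡ 75·11 ≡ 24.
  x = λ² - 78 - 78 = 576 - 156 ≡ 64; y = λ·(78 - 64) - 85 ≡ 73. → (64, 73)
add G: (64, 73) + (78, 85). λ = (85 - 73)/(78 - 64) ≡ 12/14 mod 89. 14⁻¹ ≡ 70 (mod 89) since 14·70 = 980 ≡ 1, so λ ≡ 39.
  x = λ² - 64 - 78 = 1521 - 142 ≡ 44; y = λ·(64 - 44) - 73 ≡ 84. → (44, 84)
double: tangent at (44, 84): λ = (3·44² + 68)/(2·84) ≡ 2/79. 79⁻¹ ≡ 80 (mod 89), so λ ≡ 2·80 ≡ 71.
  x = λ² - 44 - 44 = 5041 - 88 ≡ 58; y = λ·(44 - 58) - 84 ≡ 79. → (58, 79)
add G: (58, 79) + (78, 85). λ = (85 - 79)/(78 - 58) ≡ 6/20 mod 89. 20⁻¹ ≡ 49 (mod 89), so λ ≡ 27.
  x = λ² - 58 - 78 = 729 - 136 ≡ 59; y = λ·(58 - 59) - 79 ≡ 72. → (59, 72)

(59, 72)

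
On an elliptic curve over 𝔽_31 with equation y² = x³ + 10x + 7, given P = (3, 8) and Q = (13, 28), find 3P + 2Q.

First 3P:
Repeated addition: build up to 3P.
2P: tangent at (3, 8): λ = (3·3² + 10)/(2·8) ≡ 6/16. 16⁻¹ ≡ 2 (mod 31), so λ ≡ 6·2 ≡ 12.
  x = λ² - 3 - 3 = 144 - 6 ≡ 14; y = λ·(3 - 14) - 8 ≡ 15. → (14, 15)
3P: (14, 15) + (3, 8). λ = (8 - 15)/(3 - 14) ≡ 24/20 mod 31. 20⁻¹ ≡ 14 (mod 31) since 20·14 = 280 ≡ 1, so λ ≡ 26.
  x = λ² - 14 - 3 = 676 - 17 ≡ 8; y = λ·(14 - 8) - 15 ≡ 17. → (8, 17)
3P = (8, 17).
Next 2Q:
Repeated addition: build up to 2Q.
2Q: tangent at (13, 28): λ = (3·13² + 10)/(2·28) ≡ 21/25. 25⁻¹ ≡ 5 (mod 31) since 25·5 = 125 ≡ 1, so λ ≡ 21·5 ≡ 12.
  x = λ² - 13 - 13 = 144 - 26 ≡ 25; y = λ·(13 - 25) - 28 ≡ 14. → (25, 14)
2Q = (25, 14).
Finally 3P + 2Q:
(8, 17) + (25, 14). λ = (14 - 17)/(25 - 8) ≡ 28/17 mod 31. 17⁻¹ ≡ 11 (mod 31), so λ ≡ 29.
  x = λ² - 8 - 25 = 841 - 33 ≡ 2; y = λ·(8 - 2) - 17 ≡ 2. → (2, 2)

(2, 2)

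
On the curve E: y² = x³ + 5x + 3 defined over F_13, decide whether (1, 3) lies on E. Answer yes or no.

yes

y² = 3² ≡ 9; x³ + 5x + 3 = 9 ≡ 9 (mod 13). 9 = 9.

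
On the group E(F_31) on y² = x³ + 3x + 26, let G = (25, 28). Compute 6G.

(4, 28)

Double-and-add on 6 = (110)₂. Start with G = (25, 28) for the leading 1-bit.
double: tangent at (25, 28): λ = (3·25² + 3)/(2·28) ≡ 18/25. 25⁻¹ ≡ 5 (mod 31), so λ ≡ 18·5 ≡ 28.
  x = λ² - 25 - 25 = 784 - 50 ≡ 21; y = λ·(25 - 21) - 28 ≡ 22. → (21, 22)
add G: (21, 22) + (25, 28). λ = (28 - 22)/(25 - 21) ≡ 6/4 mod 31. 4⁻¹ ≡ 8 (mod 31) since 4·8 = 32 ≡ 1, so λ ≡ 17.
  x = λ² - 21 - 25 = 289 - 46 ≡ 26; y = λ·(21 - 26) - 22 ≡ 17. → (26, 17)
double: tangent at (26, 17): λ = (3·26² + 3)/(2·17) ≡ 16/3. 3⁻¹ ≡ 21 (mod 31), so λ ≡ 16·21 ≡ 26.
  x = λ² - 26 - 26 = 676 - 52 ≡ 4; y = λ·(26 - 4) - 17 ≡ 28. → (4, 28)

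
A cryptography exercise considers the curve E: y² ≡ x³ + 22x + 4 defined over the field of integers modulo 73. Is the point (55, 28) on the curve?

yes

y² = 28² ≡ 54; x³ + 22x + 4 = 167589 ≡ 54 (mod 73). 54 = 54.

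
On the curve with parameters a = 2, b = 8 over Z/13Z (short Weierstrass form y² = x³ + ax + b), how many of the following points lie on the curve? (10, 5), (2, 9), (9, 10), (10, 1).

(10, 5): 5² ≡ 12, rhs ≡ 1 → off.
(2, 9): 9² ≡ 3, rhs ≡ 7 → off.
(9, 10): 10² ≡ 9, rhs ≡ 1 → off.
(10, 1): 1² ≡ 1, rhs ≡ 1 → on.

1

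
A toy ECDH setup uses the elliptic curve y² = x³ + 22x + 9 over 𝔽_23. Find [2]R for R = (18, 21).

tangent at (18, 21): λ = (3·18² + 22)/(2·21) ≡ 5/19. 19⁻¹ ≡ 17 (mod 23) since 19·17 = 323 ≡ 1, so λ ≡ 5·17 ≡ 16.
  x = λ² - 18 - 18 = 256 - 36 ≡ 13; y = λ·(18 - 13) - 21 ≡ 13. → (13, 13)

(13, 13)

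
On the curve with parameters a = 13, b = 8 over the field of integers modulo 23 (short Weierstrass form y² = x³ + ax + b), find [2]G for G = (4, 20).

(4, 3)

tangent at (4, 20): λ = (3·4² + 13)/(2·20) ≡ 15/17. 17⁻¹ ≡ 19 (mod 23), so λ ≡ 15·19 ≡ 9.
  x = λ² - 4 - 4 = 81 - 8 ≡ 4; y = λ·(4 - 4) - 20 ≡ 3. → (4, 3)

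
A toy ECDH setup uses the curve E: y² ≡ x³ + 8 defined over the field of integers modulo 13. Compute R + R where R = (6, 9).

(11, 0)

tangent at (6, 9): λ = (3·6² + 0)/(2·9) ≡ 4/5. 5⁻¹ ≡ 8 (mod 13), so λ ≡ 4·8 ≡ 6.
  x = λ² - 6 - 6 = 36 - 12 ≡ 11; y = λ·(6 - 11) - 9 ≡ 0. → (11, 0)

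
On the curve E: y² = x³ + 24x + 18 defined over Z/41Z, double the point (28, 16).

tangent at (28, 16): λ = (3·28² + 24)/(2·16) ≡ 39/32. 32⁻¹ ≡ 9 (mod 41) since 32·9 = 288 ≡ 1, so λ ≡ 39·9 ≡ 23.
  x = λ² - 28 - 28 = 529 - 56 ≡ 22; y = λ·(28 - 22) - 16 ≡ 40. → (22, 40)

(22, 40)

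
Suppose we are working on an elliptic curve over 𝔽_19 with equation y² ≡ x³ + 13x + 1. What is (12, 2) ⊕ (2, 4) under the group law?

(2, 15)

(12, 2) + (2, 4). λ = (4 - 2)/(2 - 12) ≡ 2/9 mod 19. 9⁻¹ ≡ 17 (mod 19), so λ ≡ 15.
  x = λ² - 12 - 2 = 225 - 14 ≡ 2; y = λ·(12 - 2) - 2 ≡ 15. → (2, 15)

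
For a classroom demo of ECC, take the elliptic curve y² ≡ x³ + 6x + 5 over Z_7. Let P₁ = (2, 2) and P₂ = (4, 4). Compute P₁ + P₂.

(2, 2) + (4, 4). λ = (4 - 2)/(4 - 2) ≡ 2/2 mod 7. 2⁻¹ ≡ 4 (mod 7) since 2·4 = 8 ≡ 1, so λ ≡ 1.
  x = λ² - 2 - 4 = 1 - 6 ≡ 2; y = λ·(2 - 2) - 2 ≡ 5. → (2, 5)

(2, 5)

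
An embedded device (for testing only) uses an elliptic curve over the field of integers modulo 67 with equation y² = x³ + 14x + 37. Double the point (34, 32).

(59, 63)

tangent at (34, 32): λ = (3·34² + 14)/(2·32) ≡ 65/64. 64⁻¹ ≡ 22 (mod 67), so λ ≡ 65·22 ≡ 23.
  x = λ² - 34 - 34 = 529 - 68 ≡ 59; y = λ·(34 - 59) - 32 ≡ 63. → (59, 63)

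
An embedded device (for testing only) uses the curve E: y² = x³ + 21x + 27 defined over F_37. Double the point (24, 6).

(1, 7)

tangent at (24, 6): λ = (3·24² + 21)/(2·6) ≡ 10/12. 12⁻¹ ≡ 34 (mod 37), so λ ≡ 10·34 ≡ 7.
  x = λ² - 24 - 24 = 49 - 48 ≡ 1; y = λ·(24 - 1) - 6 ≡ 7. → (1, 7)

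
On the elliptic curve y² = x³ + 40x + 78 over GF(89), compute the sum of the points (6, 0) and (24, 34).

(34, 46)

(6, 0) + (24, 34). λ = (34 - 0)/(24 - 6) ≡ 34/18 mod 89. 18⁻¹ ≡ 5 (mod 89) since 18·5 = 90 ≡ 1, so λ ≡ 81.
  x = λ² - 6 - 24 = 6561 - 30 ≡ 34; y = λ·(6 - 34) - 0 ≡ 46. → (34, 46)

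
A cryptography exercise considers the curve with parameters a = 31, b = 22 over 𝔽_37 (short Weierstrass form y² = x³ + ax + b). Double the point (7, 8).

tangent at (7, 8): λ = (3·7² + 31)/(2·8) ≡ 30/16. 16⁻¹ ≡ 7 (mod 37) since 16·7 = 112 ≡ 1, so λ ≡ 30·7 ≡ 25.
  x = λ² - 7 - 7 = 625 - 14 ≡ 19; y = λ·(7 - 19) - 8 ≡ 25. → (19, 25)

(19, 25)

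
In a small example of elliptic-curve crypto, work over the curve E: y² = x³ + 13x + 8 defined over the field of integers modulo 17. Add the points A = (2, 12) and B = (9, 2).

(7, 0)

(2, 12) + (9, 2). λ = (2 - 12)/(9 - 2) ≡ 7/7 mod 17. 7⁻¹ ≡ 5 (mod 17) since 7·5 = 35 ≡ 1, so λ ≡ 1.
  x = λ² - 2 - 9 = 1 - 11 ≡ 7; y = λ·(2 - 7) - 12 ≡ 0. → (7, 0)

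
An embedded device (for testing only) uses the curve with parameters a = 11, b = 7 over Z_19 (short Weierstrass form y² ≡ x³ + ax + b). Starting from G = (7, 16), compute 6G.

(12, 10)

Double-and-add on 6 = (110)₂. Start with G = (7, 16) for the leading 1-bit.
double: tangent at (7, 16): λ = (3·7² + 11)/(2·16) ≡ 6/13. 13⁻¹ ≡ 3 (mod 19) since 13·3 = 39 ≡ 1, so λ ≡ 6·3 ≡ 18.
  x = λ² - 7 - 7 = 324 - 14 ≡ 6; y = λ·(7 - 6) - 16 ≡ 2. → (6, 2)
add G: (6, 2) + (7, 16). λ = (16 - 2)/(7 - 6) ≡ 14/1 mod 19. 1⁻¹ ≡ 1 (mod 19) since 1·1 = 1 ≡ 1, so λ ≡ 14.
  x = λ² - 6 - 7 = 196 - 13 ≡ 12; y = λ·(6 - 12) - 2 ≡ 9. → (12, 9)
double: tangent at (12, 9): λ = (3·12² + 11)/(2·9) ≡ 6/18. 18⁻¹ ≡ 18 (mod 19) since 18·18 = 324 ≡ 1, so λ ≡ 6·18 ≡ 13.
  x = λ² - 12 - 12 = 169 - 24 ≡ 12; y = λ·(12 - 12) - 9 ≡ 10. → (12, 10)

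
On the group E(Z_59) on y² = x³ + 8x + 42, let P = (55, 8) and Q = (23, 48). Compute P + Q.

(1, 13)

(55, 8) + (23, 48). λ = (48 - 8)/(23 - 55) ≡ 40/27 mod 59. 27⁻¹ ≡ 35 (mod 59), so λ ≡ 43.
  x = λ² - 55 - 23 = 1849 - 78 ≡ 1; y = λ·(55 - 1) - 8 ≡ 13. → (1, 13)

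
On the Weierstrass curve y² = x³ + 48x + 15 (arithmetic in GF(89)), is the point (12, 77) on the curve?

no

y² = 77² ≡ 55; x³ + 48x + 15 = 2319 ≡ 5 (mod 89). 55 ≠ 5.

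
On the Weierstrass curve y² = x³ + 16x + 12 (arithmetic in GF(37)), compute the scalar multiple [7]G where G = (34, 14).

(28, 8)

Repeated addition: build up to 7G.
2G: tangent at (34, 14): λ = (3·34² + 16)/(2·14) ≡ 6/28. 28⁻¹ ≡ 4 (mod 37), so λ ≡ 6·4 ≡ 24.
  x = λ² - 34 - 34 = 576 - 68 ≡ 27; y = λ·(34 - 27) - 14 ≡ 6. → (27, 6)
3G: (27, 6) + (34, 14). λ = (14 - 6)/(34 - 27) ≡ 8/7 mod 37. 7⁻¹ ≡ 16 (mod 37), so λ ≡ 17.
  x = λ² - 27 - 34 = 289 - 61 ≡ 6; y = λ·(27 - 6) - 6 ≡ 18. → (6, 18)
4G: (6, 18) + (34, 14). λ = (14 - 18)/(34 - 6) ≡ 33/28 mod 37. 28⁻¹ ≡ 4 (mod 37), so λ ≡ 21.
  x = λ² - 6 - 34 = 441 - 40 ≡ 31; y = λ·(6 - 31) - 18 ≡ 12. → (31, 12)
5G: (31, 12) + (34, 14). λ = (14 - 12)/(34 - 31) ≡ 2/3 mod 37. 3⁻¹ ≡ 25 (mod 37) since 3·25 = 75 ≡ 1, so λ ≡ 13.
  x = λ² - 31 - 34 = 169 - 65 ≡ 30; y = λ·(31 - 30) - 12 ≡ 1. → (30, 1)
6G: (30, 1) + (34, 14). λ = (14 - 1)/(34 - 30) ≡ 13/4 mod 37. 4⁻¹ ≡ 28 (mod 37), so λ ≡ 31.
  x = λ² - 30 - 34 = 961 - 64 ≡ 9; y = λ·(30 - 9) - 1 ≡ 21. → (9, 21)
7G: (9, 21) + (34, 14). λ = (14 - 21)/(34 - 9) ≡ 30/25 mod 37. 25⁻¹ ≡ 3 (mod 37) since 25·3 = 75 ≡ 1, so λ ≡ 16.
  x = λ² - 9 - 34 = 256 - 43 ≡ 28; y = λ·(9 - 28) - 21 ≡ 8. → (28, 8)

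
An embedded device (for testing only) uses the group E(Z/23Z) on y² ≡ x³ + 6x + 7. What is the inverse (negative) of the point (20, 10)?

-(20, 10) = (20, -10 mod 23) = (20, 13).

(20, 13)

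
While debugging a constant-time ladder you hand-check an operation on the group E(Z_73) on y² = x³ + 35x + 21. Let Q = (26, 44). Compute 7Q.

Double-and-add on 7 = (111)₂. Start with Q = (26, 44) for the leading 1-bit.
double: tangent at (26, 44): λ = (3·26² + 35)/(2·44) ≡ 19/15. 15⁻¹ ≡ 39 (mod 73) since 15·39 = 585 ≡ 1, so λ ≡ 19·39 ≡ 11.
  x = λ² - 26 - 26 = 121 - 52 ≡ 69; y = λ·(26 - 69) - 44 ≡ 67. → (69, 67)
add Q: (69, 67) + (26, 44). λ = (44 - 67)/(26 - 69) ≡ 50/30 mod 73. 30⁻¹ ≡ 56 (mod 73), so λ ≡ 26.
  x = λ² - 69 - 26 = 676 - 95 ≡ 70; y = λ·(69 - 70) - 67 ≡ 53. → (70, 53)
double: tangent at (70, 53): λ = (3·70² + 35)/(2·53) ≡ 62/33. 33⁻¹ ≡ 31 (mod 73), so λ ≡ 62·31 ≡ 24.
  x = λ² - 70 - 70 = 576 - 140 ≡ 71; y = λ·(70 - 71) - 53 ≡ 69. → (71, 69)
add Q: (71, 69) + (26, 44). λ = (44 - 69)/(26 - 71) ≡ 48/28 mod 73. 28⁻¹ ≡ 60 (mod 73) since 28·60 = 1680 ≡ 1, so λ ≡ 33.
  x = λ² - 71 - 26 = 1089 - 97 ≡ 43; y = λ·(71 - 43) - 69 ≡ 52. → (43, 52)

(43, 52)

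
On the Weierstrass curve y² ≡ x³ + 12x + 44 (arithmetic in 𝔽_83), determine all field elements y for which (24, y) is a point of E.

none

x³ + 12x + 44 = 14156 ≡ 46 (mod 83).
46 is a non-residue mod 83; no y exists.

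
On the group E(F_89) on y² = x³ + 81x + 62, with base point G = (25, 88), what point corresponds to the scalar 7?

(47, 64)

Double-and-add on 7 = (111)₂. Start with G = (25, 88) for the leading 1-bit.
double: tangent at (25, 88): λ = (3·25² + 81)/(2·88) ≡ 87/87. 87⁻¹ ≡ 44 (mod 89) since 87·44 = 3828 ≡ 1, so λ ≡ 87·44 ≡ 1.
  x = λ² - 25 - 25 = 1 - 50 ≡ 40; y = λ·(25 - 40) - 88 ≡ 75. → (40, 75)
add G: (40, 75) + (25, 88). λ = (88 - 75)/(25 - 40) ≡ 13/74 mod 89. 74⁻¹ ≡ 83 (mod 89), so λ ≡ 11.
  x = λ² - 40 - 25 = 121 - 65 ≡ 56; y = λ·(40 - 56) - 75 ≡ 16. → (56, 16)
double: tangent at (56, 16): λ = (3·56² + 81)/(2·16) ≡ 55/32. 32⁻¹ ≡ 64 (mod 89) since 32·64 = 2048 ≡ 1, so λ ≡ 55·64 ≡ 49.
  x = λ² - 56 - 56 = 2401 - 112 ≡ 64; y = λ·(56 - 64) - 16 ≡ 37. → (64, 37)
add G: (64, 37) + (25, 88). λ = (88 - 37)/(25 - 64) ≡ 51/50 mod 89. 50⁻¹ ≡ 73 (mod 89), so λ ≡ 74.
  x = λ² - 64 - 25 = 5476 - 89 ≡ 47; y = λ·(64 - 47) - 37 ≡ 64. → (47, 64)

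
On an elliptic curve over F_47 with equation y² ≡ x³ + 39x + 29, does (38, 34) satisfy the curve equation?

no

y² = 34² ≡ 28; x³ + 39x + 29 = 56383 ≡ 30 (mod 47). 28 ≠ 30.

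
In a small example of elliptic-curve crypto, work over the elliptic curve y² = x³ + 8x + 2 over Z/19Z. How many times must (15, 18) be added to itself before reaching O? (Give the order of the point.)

2P: tangent at (15, 18): λ = (3·15² + 8)/(2·18) ≡ 18/17. 17⁻¹ ≡ 9 (mod 19), so λ ≡ 18·9 ≡ 10.
  x = λ² - 15 - 15 = 100 - 30 ≡ 13; y = λ·(15 - 13) - 18 ≡ 2. → (13, 2)
3P: (13, 2) + (15, 18). λ = (18 - 2)/(15 - 13) ≡ 16/2 mod 19. 2⁻¹ ≡ 10 (mod 19), so λ ≡ 8.
  x = λ² - 13 - 15 = 64 - 28 ≡ 17; y = λ·(13 - 17) - 2 ≡ 4. → (17, 4)
4P: (17, 4) + (15, 18). λ = (18 - 4)/(15 - 17) ≡ 14/17 mod 19. 17⁻¹ ≡ 9 (mod 19), so λ ≡ 12.
  x = λ² - 17 - 15 = 144 - 32 ≡ 17; y = λ·(17 - 17) - 4 ≡ 15. → (17, 15)
5P: (17, 15) + (15, 18). λ = (18 - 15)/(15 - 17) ≡ 3/17 mod 19. 17⁻¹ ≡ 9 (mod 19) since 17·9 = 153 ≡ 1, so λ ≡ 8.
  x = λ² - 17 - 15 = 64 - 32 ≡ 13; y = λ·(17 - 13) - 15 ≡ 17. → (13, 17)
6P: (13, 17) + (15, 18). λ = (18 - 17)/(15 - 13) ≡ 1/2 mod 19. 2⁻¹ ≡ 10 (mod 19) since 2·10 = 20 ≡ 1, so λ ≡ 10.
  x = λ² - 13 - 15 = 100 - 28 ≡ 15; y = λ·(13 - 15) - 17 ≡ 1. → (15, 1)
7P: (15, 1) + (15, 18): same x and y₁ ≡ -y₂, so the sum is O.
7P = O, so the order is 7.

7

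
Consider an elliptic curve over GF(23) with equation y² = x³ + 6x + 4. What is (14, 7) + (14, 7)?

tangent at (14, 7): λ = (3·14² + 6)/(2·7) ≡ 19/14. 14⁻¹ ≡ 5 (mod 23), so λ ≡ 19·5 ≡ 3.
  x = λ² - 14 - 14 = 9 - 28 ≡ 4; y = λ·(14 - 4) - 7 ≡ 0. → (4, 0)

(4, 0)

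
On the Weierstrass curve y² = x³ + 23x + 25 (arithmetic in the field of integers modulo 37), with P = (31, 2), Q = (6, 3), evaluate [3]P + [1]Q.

(7, 23)

First 3P:
Repeated addition: build up to 3P.
2P: tangent at (31, 2): λ = (3·31² + 23)/(2·2) ≡ 20/4. 4⁻¹ ≡ 28 (mod 37) since 4·28 = 112 ≡ 1, so λ ≡ 20·28 ≡ 5.
  x = λ² - 31 - 31 = 25 - 62 ≡ 0; y = λ·(31 - 0) - 2 ≡ 5. → (0, 5)
3P: (0, 5) + (31, 2). λ = (2 - 5)/(31 - 0) ≡ 34/31 mod 37. 31⁻¹ ≡ 6 (mod 37) since 31·6 = 186 ≡ 1, so λ ≡ 19.
  x = λ² - 0 - 31 = 361 - 31 ≡ 34; y = λ·(0 - 34) - 5 ≡ 15. → (34, 15)
3P = (34, 15).
Finally 3P + Q:
(34, 15) + (6, 3). λ = (3 - 15)/(6 - 34) ≡ 25/9 mod 37. 9⁻¹ ≡ 33 (mod 37), so λ ≡ 11.
  x = λ² - 34 - 6 = 121 - 40 ≡ 7; y = λ·(34 - 7) - 15 ≡ 23. → (7, 23)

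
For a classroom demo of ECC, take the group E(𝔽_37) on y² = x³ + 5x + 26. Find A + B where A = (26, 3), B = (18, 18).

(26, 34)

(26, 3) + (18, 18). λ = (18 - 3)/(18 - 26) ≡ 15/29 mod 37. 29⁻¹ ≡ 23 (mod 37), so λ ≡ 12.
  x = λ² - 26 - 18 = 144 - 44 ≡ 26; y = λ·(26 - 26) - 3 ≡ 34. → (26, 34)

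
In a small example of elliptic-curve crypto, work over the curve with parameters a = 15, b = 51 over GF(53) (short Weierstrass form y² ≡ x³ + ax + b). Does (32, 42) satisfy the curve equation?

yes

y² = 42² ≡ 15; x³ + 15x + 51 = 33299 ≡ 15 (mod 53). 15 = 15.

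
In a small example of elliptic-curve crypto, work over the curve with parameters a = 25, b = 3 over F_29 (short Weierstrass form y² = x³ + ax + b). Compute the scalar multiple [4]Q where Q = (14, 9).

(25, 19)

Double-and-add on 4 = (100)₂. Start with Q = (14, 9) for the leading 1-bit.
double: tangent at (14, 9): λ = (3·14² + 25)/(2·9) ≡ 4/18. 18⁻¹ ≡ 21 (mod 29), so λ ≡ 4·21 ≡ 26.
  x = λ² - 14 - 14 = 676 - 28 ≡ 10; y = λ·(14 - 10) - 9 ≡ 8. → (10, 8)
double: tangent at (10, 8): λ = (3·10² + 25)/(2·8) ≡ 6/16. 16⁻¹ ≡ 20 (mod 29), so λ ≡ 6·20 ≡ 4.
  x = λ² - 10 - 10 = 16 - 20 ≡ 25; y = λ·(10 - 25) - 8 ≡ 19. → (25, 19)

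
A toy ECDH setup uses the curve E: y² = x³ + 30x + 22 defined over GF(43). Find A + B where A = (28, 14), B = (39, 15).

(35, 1)

(28, 14) + (39, 15). λ = (15 - 14)/(39 - 28) ≡ 1/11 mod 43. 11⁻¹ ≡ 4 (mod 43), so λ ≡ 4.
  x = λ² - 28 - 39 = 16 - 67 ≡ 35; y = λ·(28 - 35) - 14 ≡ 1. → (35, 1)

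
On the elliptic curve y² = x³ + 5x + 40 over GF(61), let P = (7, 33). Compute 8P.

Repeated addition: build up to 8P.
2P: tangent at (7, 33): λ = (3·7² + 5)/(2·33) ≡ 30/5. 5⁻¹ ≡ 49 (mod 61), so λ ≡ 30·49 ≡ 6.
  x = λ² - 7 - 7 = 36 - 14 ≡ 22; y = λ·(7 - 22) - 33 ≡ 60. → (22, 60)
3P: (22, 60) + (7, 33). λ = (33 - 60)/(7 - 22) ≡ 34/46 mod 61. 46⁻¹ ≡ 4 (mod 61) since 46·4 = 184 ≡ 1, so λ ≡ 14.
  x = λ² - 22 - 7 = 196 - 29 ≡ 45; y = λ·(22 - 45) - 60 ≡ 45. → (45, 45)
4P: (45, 45) + (7, 33). λ = (33 - 45)/(7 - 45) ≡ 49/23 mod 61. 23⁻¹ ≡ 8 (mod 61) since 23·8 = 184 ≡ 1, so λ ≡ 26.
  x = λ² - 45 - 7 = 676 - 52 ≡ 14; y = λ·(45 - 14) - 45 ≡ 29. → (14, 29)
5P: (14, 29) + (7, 33). λ = (33 - 29)/(7 - 14) ≡ 4/54 mod 61. 54⁻¹ ≡ 26 (mod 61), so λ ≡ 43.
  x = λ² - 14 - 7 = 1849 - 21 ≡ 59; y = λ·(14 - 59) - 29 ≡ 49. → (59, 49)
6P: (59, 49) + (7, 33). λ = (33 - 49)/(7 - 59) ≡ 45/9 mod 61. 9⁻¹ ≡ 34 (mod 61) since 9·34 = 306 ≡ 1, so λ ≡ 5.
  x = λ² - 59 - 7 = 25 - 66 ≡ 20; y = λ·(59 - 20) - 49 ≡ 24. → (20, 24)
7P: (20, 24) + (7, 33). λ = (33 - 24)/(7 - 20) ≡ 9/48 mod 61. 48⁻¹ ≡ 14 (mod 61) since 48·14 = 672 ≡ 1, so λ ≡ 4.
  x = λ² - 20 - 7 = 16 - 27 ≡ 50; y = λ·(20 - 50) - 24 ≡ 39. → (50, 39)
8P: (50, 39) + (7, 33). λ = (33 - 39)/(7 - 50) ≡ 55/18 mod 61. 18⁻¹ ≡ 17 (mod 61), so λ ≡ 20.
  x = λ² - 50 - 7 = 400 - 57 ≡ 38; y = λ·(50 - 38) - 39 ≡ 18. → (38, 18)

(38, 18)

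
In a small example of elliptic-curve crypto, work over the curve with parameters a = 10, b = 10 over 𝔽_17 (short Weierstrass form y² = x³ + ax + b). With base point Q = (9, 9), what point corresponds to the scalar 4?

Double-and-add on 4 = (100)₂. Start with Q = (9, 9) for the leading 1-bit.
double: tangent at (9, 9): λ = (3·9² + 10)/(2·9) ≡ 15/1. 1⁻¹ ≡ 1 (mod 17), so λ ≡ 15·1 ≡ 15.
  x = λ² - 9 - 9 = 225 - 18 ≡ 3; y = λ·(9 - 3) - 9 ≡ 13. → (3, 13)
double: tangent at (3, 13): λ = (3·3² + 10)/(2·13) ≡ 3/9. 9⁻¹ ≡ 2 (mod 17) since 9·2 = 18 ≡ 1, so λ ≡ 3·2 ≡ 6.
  x = λ² - 3 - 3 = 36 - 6 ≡ 13; y = λ·(3 - 13) - 13 ≡ 12. → (13, 12)

(13, 12)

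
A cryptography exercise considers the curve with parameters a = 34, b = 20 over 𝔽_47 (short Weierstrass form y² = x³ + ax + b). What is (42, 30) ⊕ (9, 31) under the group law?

(42, 30) + (9, 31). λ = (31 - 30)/(9 - 42) ≡ 1/14 mod 47. 14⁻¹ ≡ 37 (mod 47), so λ ≡ 37.
  x = λ² - 42 - 9 = 1369 - 51 ≡ 2; y = λ·(42 - 2) - 30 ≡ 40. → (2, 40)

(2, 40)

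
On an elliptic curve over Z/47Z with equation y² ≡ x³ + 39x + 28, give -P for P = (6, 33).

-(6, 33) = (6, -33 mod 47) = (6, 14).

(6, 14)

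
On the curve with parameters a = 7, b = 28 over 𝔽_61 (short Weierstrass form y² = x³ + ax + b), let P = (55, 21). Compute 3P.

Repeated addition: build up to 3P.
2P: tangent at (55, 21): λ = (3·55² + 7)/(2·21) ≡ 54/42. 42⁻¹ ≡ 16 (mod 61), so λ ≡ 54·16 ≡ 10.
  x = λ² - 55 - 55 = 100 - 110 ≡ 51; y = λ·(55 - 51) - 21 ≡ 19. → (51, 19)
3P: (51, 19) + (55, 21). λ = (21 - 19)/(55 - 51) ≡ 2/4 mod 61. 4⁻¹ ≡ 46 (mod 61), so λ ≡ 31.
  x = λ² - 51 - 55 = 961 - 106 ≡ 1; y = λ·(51 - 1) - 19 ≡ 6. → (1, 6)

(1, 6)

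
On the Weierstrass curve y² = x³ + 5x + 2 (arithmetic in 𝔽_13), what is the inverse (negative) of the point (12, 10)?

-(12, 10) = (12, -10 mod 13) = (12, 3).

(12, 3)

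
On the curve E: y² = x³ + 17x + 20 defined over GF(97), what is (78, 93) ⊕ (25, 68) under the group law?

(78, 93) + (25, 68). λ = (68 - 93)/(25 - 78) ≡ 72/44 mod 97. 44⁻¹ ≡ 86 (mod 97), so λ ≡ 81.
  x = λ² - 78 - 25 = 6561 - 103 ≡ 56; y = λ·(78 - 56) - 93 ≡ 40. → (56, 40)

(56, 40)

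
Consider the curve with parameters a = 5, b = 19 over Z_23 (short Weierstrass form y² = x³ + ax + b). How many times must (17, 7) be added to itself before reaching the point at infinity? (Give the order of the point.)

2P: tangent at (17, 7): λ = (3·17² + 5)/(2·7) ≡ 21/14. 14⁻¹ ≡ 5 (mod 23) since 14·5 = 70 ≡ 1, so λ ≡ 21·5 ≡ 13.
  x = λ² - 17 - 17 = 169 - 34 ≡ 20; y = λ·(17 - 20) - 7 ≡ 0. → (20, 0)
3P: (20, 0) + (17, 7). λ = (7 - 0)/(17 - 20) ≡ 7/20 mod 23. 20⁻¹ ≡ 15 (mod 23), so λ ≡ 13.
  x = λ² - 20 - 17 = 169 - 37 ≡ 17; y = λ·(20 - 17) - 0 ≡ 16. → (17, 16)
4P: (17, 16) + (17, 7): same x and y₁ ≡ -y₂, so the sum is the point at infinity.
4P = the point at infinity, so the order is 4.

4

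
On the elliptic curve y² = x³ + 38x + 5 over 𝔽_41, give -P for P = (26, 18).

-(26, 18) = (26, -18 mod 41) = (26, 23).

(26, 23)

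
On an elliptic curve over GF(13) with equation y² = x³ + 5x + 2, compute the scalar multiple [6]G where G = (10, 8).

O

Double-and-add on 6 = (110)₂. Start with G = (10, 8) for the leading 1-bit.
double: tangent at (10, 8): λ = (3·10² + 5)/(2·8) ≡ 6/3. 3⁻¹ ≡ 9 (mod 13) since 3·9 = 27 ≡ 1, so λ ≡ 6·9 ≡ 2.
  x = λ² - 10 - 10 = 4 - 20 ≡ 10; y = λ·(10 - 10) - 8 ≡ 5. → (10, 5)
add G: (10, 5) + (10, 8): same x and y₁ ≡ -y₂, so the sum is O.
double: O + O = O (identity).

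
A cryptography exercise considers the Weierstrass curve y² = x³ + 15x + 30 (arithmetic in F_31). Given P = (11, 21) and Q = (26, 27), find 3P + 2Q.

First 3P:
Repeated addition: build up to 3P.
2P: tangent at (11, 21): λ = (3·11² + 15)/(2·21) ≡ 6/11. 11⁻¹ ≡ 17 (mod 31), so λ ≡ 6·17 ≡ 9.
  x = λ² - 11 - 11 = 81 - 22 ≡ 28; y = λ·(11 - 28) - 21 ≡ 12. → (28, 12)
3P: (28, 12) + (11, 21). λ = (21 - 12)/(11 - 28) ≡ 9/14 mod 31. 14⁻¹ ≡ 20 (mod 31), so λ ≡ 25.
  x = λ² - 28 - 11 = 625 - 39 ≡ 28; y = λ·(28 - 28) - 12 ≡ 19. → (28, 19)
3P = (28, 19).
Next 2Q:
Repeated addition: build up to 2Q.
2Q: tangent at (26, 27): λ = (3·26² + 15)/(2·27) ≡ 28/23. 23⁻¹ ≡ 27 (mod 31), so λ ≡ 28·27 ≡ 12.
  x = λ² - 26 - 26 = 144 - 52 ≡ 30; y = λ·(26 - 30) - 27 ≡ 18. → (30, 18)
2Q = (30, 18).
Finally 3P + 2Q:
(28, 19) + (30, 18). λ = (18 - 19)/(30 - 28) ≡ 30/2 mod 31. 2⁻¹ ≡ 16 (mod 31) since 2·16 = 32 ≡ 1, so λ ≡ 15.
  x = λ² - 28 - 30 = 225 - 58 ≡ 12; y = λ·(28 - 12) - 19 ≡ 4. → (12, 4)

(12, 4)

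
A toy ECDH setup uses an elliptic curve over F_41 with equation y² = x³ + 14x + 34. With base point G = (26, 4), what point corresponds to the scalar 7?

(22, 17)

Double-and-add on 7 = (111)₂. Start with G = (26, 4) for the leading 1-bit.
double: tangent at (26, 4): λ = (3·26² + 14)/(2·4) ≡ 33/8. 8⁻¹ ≡ 36 (mod 41), so λ ≡ 33·36 ≡ 40.
  x = λ² - 26 - 26 = 1600 - 52 ≡ 31; y = λ·(26 - 31) - 4 ≡ 1. → (31, 1)
add G: (31, 1) + (26, 4). λ = (4 - 1)/(26 - 31) ≡ 3/36 mod 41. 36⁻¹ ≡ 8 (mod 41), so λ ≡ 24.
  x = λ² - 31 - 26 = 576 - 57 ≡ 27; y = λ·(31 - 27) - 1 ≡ 13. → (27, 13)
double: tangent at (27, 13): λ = (3·27² + 14)/(2·13) ≡ 28/26. 26⁻¹ ≡ 30 (mod 41), so λ ≡ 28·30 ≡ 20.
  x = λ² - 27 - 27 = 400 - 54 ≡ 18; y = λ·(27 - 18) - 13 ≡ 3. → (18, 3)
add G: (18, 3) + (26, 4). λ = (4 - 3)/(26 - 18) ≡ 1/8 mod 41. 8⁻¹ ≡ 36 (mod 41), so λ ≡ 36.
  x = λ² - 18 - 26 = 1296 - 44 ≡ 22; y = λ·(18 - 22) - 3 ≡ 17. → (22, 17)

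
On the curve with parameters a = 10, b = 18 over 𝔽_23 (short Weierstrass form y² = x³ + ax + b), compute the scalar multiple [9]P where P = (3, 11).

Double-and-add on 9 = (1001)₂. Start with P = (3, 11) for the leading 1-bit.
double: tangent at (3, 11): λ = (3·3² + 10)/(2·11) ≡ 14/22. 22⁻¹ ≡ 22 (mod 23) since 22·22 = 484 ≡ 1, so λ ≡ 14·22 ≡ 9.
  x = λ² - 3 - 3 = 81 - 6 ≡ 6; y = λ·(3 - 6) - 11 ≡ 8. → (6, 8)
double: tangent at (6, 8): λ = (3·6² + 10)/(2·8) ≡ 3/16. 16⁻¹ ≡ 13 (mod 23), so λ ≡ 3·13 ≡ 16.
  x = λ² - 6 - 6 = 256 - 12 ≡ 14; y = λ·(6 - 14) - 8 ≡ 2. → (14, 2)
double: tangent at (14, 2): λ = (3·14² + 10)/(2·2) ≡ 0/4. 4⁻¹ ≡ 6 (mod 23) since 4·6 = 24 ≡ 1, so λ ≡ 0·6 ≡ 0.
  x = λ² - 14 - 14 = 0 - 28 ≡ 18; y = λ·(14 - 18) - 2 ≡ 21. → (18, 21)
add P: (18, 21) + (3, 11). λ = (11 - 21)/(3 - 18) ≡ 13/8 mod 23. 8⁻¹ ≡ 3 (mod 23), so λ ≡ 16.
  x = λ² - 18 - 3 = 256 - 21 ≡ 5; y = λ·(18 - 5) - 21 ≡ 3. → (5, 3)

(5, 3)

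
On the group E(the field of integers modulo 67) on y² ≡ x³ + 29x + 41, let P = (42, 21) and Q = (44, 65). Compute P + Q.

(63, 53)

(42, 21) + (44, 65). λ = (65 - 21)/(44 - 42) ≡ 44/2 mod 67. 2⁻¹ ≡ 34 (mod 67), so λ ≡ 22.
  x = λ² - 42 - 44 = 484 - 86 ≡ 63; y = λ·(42 - 63) - 21 ≡ 53. → (63, 53)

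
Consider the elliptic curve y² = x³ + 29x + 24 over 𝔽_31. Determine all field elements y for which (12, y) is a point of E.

x³ + 29x + 24 = 2100 ≡ 23 (mod 31).
23 is a non-residue mod 31; no y exists.

none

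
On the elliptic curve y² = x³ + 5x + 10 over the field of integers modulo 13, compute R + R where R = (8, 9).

(6, 10)

tangent at (8, 9): λ = (3·8² + 5)/(2·9) ≡ 2/5. 5⁻¹ ≡ 8 (mod 13) since 5·8 = 40 ≡ 1, so λ ≡ 2·8 ≡ 3.
  x = λ² - 8 - 8 = 9 - 16 ≡ 6; y = λ·(8 - 6) - 9 ≡ 10. → (6, 10)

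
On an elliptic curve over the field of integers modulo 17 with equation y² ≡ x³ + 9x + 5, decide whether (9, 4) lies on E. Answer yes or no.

y² = 4² ≡ 16; x³ + 9x + 5 = 815 ≡ 16 (mod 17). 16 = 16.

yes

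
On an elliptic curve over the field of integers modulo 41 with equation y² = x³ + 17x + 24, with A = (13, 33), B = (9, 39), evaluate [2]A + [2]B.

First 2A:
Repeated addition: build up to 2A.
2A: tangent at (13, 33): λ = (3·13² + 17)/(2·33) ≡ 32/25. 25⁻¹ ≡ 23 (mod 41), so λ ≡ 32·23 ≡ 39.
  x = λ² - 13 - 13 = 1521 - 26 ≡ 19; y = λ·(13 - 19) - 33 ≡ 20. → (19, 20)
2A = (19, 20).
Next 2B:
Repeated addition: build up to 2B.
2B: tangent at (9, 39): λ = (3·9² + 17)/(2·39) ≡ 14/37. 37⁻¹ ≡ 10 (mod 41) since 37·10 = 370 ≡ 1, so λ ≡ 14·10 ≡ 17.
  x = λ² - 9 - 9 = 289 - 18 ≡ 25; y = λ·(9 - 25) - 39 ≡ 17. → (25, 17)
2B = (25, 17).
Finally 2A + 2B:
(19, 20) + (25, 17). λ = (17 - 20)/(25 - 19) ≡ 38/6 mod 41. 6⁻¹ ≡ 7 (mod 41), so λ ≡ 20.
  x = λ² - 19 - 25 = 400 - 44 ≡ 28; y = λ·(19 - 28) - 20 ≡ 5. → (28, 5)

(28, 5)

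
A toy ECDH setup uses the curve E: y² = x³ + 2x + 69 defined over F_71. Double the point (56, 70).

tangent at (56, 70): λ = (3·56² + 2)/(2·70) ≡ 38/69. 69⁻¹ ≡ 35 (mod 71), so λ ≡ 38·35 ≡ 52.
  x = λ² - 56 - 56 = 2704 - 112 ≡ 36; y = λ·(56 - 36) - 70 ≡ 47. → (36, 47)

(36, 47)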